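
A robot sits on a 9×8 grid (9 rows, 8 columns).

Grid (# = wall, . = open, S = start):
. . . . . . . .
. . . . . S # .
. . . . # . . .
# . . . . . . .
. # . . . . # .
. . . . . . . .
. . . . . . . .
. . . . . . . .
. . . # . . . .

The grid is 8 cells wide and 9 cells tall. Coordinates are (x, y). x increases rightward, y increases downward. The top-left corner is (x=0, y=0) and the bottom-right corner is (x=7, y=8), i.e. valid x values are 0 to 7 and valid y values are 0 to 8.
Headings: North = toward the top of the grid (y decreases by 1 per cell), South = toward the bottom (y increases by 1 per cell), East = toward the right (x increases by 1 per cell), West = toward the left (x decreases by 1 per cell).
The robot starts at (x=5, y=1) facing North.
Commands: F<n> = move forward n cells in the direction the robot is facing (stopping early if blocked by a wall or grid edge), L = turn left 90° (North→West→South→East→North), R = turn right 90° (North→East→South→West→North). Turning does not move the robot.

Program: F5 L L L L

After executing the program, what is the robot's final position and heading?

Start: (x=5, y=1), facing North
  F5: move forward 1/5 (blocked), now at (x=5, y=0)
  L: turn left, now facing West
  L: turn left, now facing South
  L: turn left, now facing East
  L: turn left, now facing North
Final: (x=5, y=0), facing North

Answer: Final position: (x=5, y=0), facing North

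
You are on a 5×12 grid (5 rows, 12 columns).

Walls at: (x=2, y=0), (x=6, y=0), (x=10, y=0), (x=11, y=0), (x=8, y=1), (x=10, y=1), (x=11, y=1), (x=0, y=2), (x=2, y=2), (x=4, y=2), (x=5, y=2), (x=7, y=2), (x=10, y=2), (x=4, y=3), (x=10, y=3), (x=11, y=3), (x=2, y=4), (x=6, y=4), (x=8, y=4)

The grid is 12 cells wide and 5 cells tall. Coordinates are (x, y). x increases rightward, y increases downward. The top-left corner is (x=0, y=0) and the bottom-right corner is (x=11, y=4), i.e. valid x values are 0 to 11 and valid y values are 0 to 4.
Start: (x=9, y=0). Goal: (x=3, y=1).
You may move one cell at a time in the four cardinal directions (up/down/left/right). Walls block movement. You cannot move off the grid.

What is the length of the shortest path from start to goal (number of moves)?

BFS from (x=9, y=0) until reaching (x=3, y=1):
  Distance 0: (x=9, y=0)
  Distance 1: (x=8, y=0), (x=9, y=1)
  Distance 2: (x=7, y=0), (x=9, y=2)
  Distance 3: (x=7, y=1), (x=8, y=2), (x=9, y=3)
  Distance 4: (x=6, y=1), (x=8, y=3), (x=9, y=4)
  Distance 5: (x=5, y=1), (x=6, y=2), (x=7, y=3), (x=10, y=4)
  Distance 6: (x=5, y=0), (x=4, y=1), (x=6, y=3), (x=7, y=4), (x=11, y=4)
  Distance 7: (x=4, y=0), (x=3, y=1), (x=5, y=3)  <- goal reached here
One shortest path (7 moves): (x=9, y=0) -> (x=8, y=0) -> (x=7, y=0) -> (x=7, y=1) -> (x=6, y=1) -> (x=5, y=1) -> (x=4, y=1) -> (x=3, y=1)

Answer: Shortest path length: 7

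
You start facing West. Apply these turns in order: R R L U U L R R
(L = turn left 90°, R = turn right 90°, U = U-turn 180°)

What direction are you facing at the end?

Answer: Final heading: East

Derivation:
Start: West
  R (right (90° clockwise)) -> North
  R (right (90° clockwise)) -> East
  L (left (90° counter-clockwise)) -> North
  U (U-turn (180°)) -> South
  U (U-turn (180°)) -> North
  L (left (90° counter-clockwise)) -> West
  R (right (90° clockwise)) -> North
  R (right (90° clockwise)) -> East
Final: East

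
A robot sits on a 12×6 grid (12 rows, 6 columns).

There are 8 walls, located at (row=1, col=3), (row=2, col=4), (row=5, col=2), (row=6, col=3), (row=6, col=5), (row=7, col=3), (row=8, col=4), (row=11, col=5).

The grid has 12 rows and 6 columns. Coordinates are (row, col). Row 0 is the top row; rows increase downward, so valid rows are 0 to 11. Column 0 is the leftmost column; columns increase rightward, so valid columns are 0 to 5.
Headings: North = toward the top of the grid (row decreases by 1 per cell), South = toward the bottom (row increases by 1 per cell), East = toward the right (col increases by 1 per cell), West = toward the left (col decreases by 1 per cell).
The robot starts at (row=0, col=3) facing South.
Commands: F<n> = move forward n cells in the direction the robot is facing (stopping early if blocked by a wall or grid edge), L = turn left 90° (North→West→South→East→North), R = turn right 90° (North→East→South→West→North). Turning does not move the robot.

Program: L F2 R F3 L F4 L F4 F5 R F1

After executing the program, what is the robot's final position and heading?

Start: (row=0, col=3), facing South
  L: turn left, now facing East
  F2: move forward 2, now at (row=0, col=5)
  R: turn right, now facing South
  F3: move forward 3, now at (row=3, col=5)
  L: turn left, now facing East
  F4: move forward 0/4 (blocked), now at (row=3, col=5)
  L: turn left, now facing North
  F4: move forward 3/4 (blocked), now at (row=0, col=5)
  F5: move forward 0/5 (blocked), now at (row=0, col=5)
  R: turn right, now facing East
  F1: move forward 0/1 (blocked), now at (row=0, col=5)
Final: (row=0, col=5), facing East

Answer: Final position: (row=0, col=5), facing East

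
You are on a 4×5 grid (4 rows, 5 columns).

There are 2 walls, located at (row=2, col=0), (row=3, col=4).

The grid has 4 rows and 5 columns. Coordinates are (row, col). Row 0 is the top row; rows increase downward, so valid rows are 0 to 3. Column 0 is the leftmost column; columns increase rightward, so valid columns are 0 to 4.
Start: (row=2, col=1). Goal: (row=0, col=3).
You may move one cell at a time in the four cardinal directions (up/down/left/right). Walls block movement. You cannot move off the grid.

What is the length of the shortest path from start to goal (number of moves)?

BFS from (row=2, col=1) until reaching (row=0, col=3):
  Distance 0: (row=2, col=1)
  Distance 1: (row=1, col=1), (row=2, col=2), (row=3, col=1)
  Distance 2: (row=0, col=1), (row=1, col=0), (row=1, col=2), (row=2, col=3), (row=3, col=0), (row=3, col=2)
  Distance 3: (row=0, col=0), (row=0, col=2), (row=1, col=3), (row=2, col=4), (row=3, col=3)
  Distance 4: (row=0, col=3), (row=1, col=4)  <- goal reached here
One shortest path (4 moves): (row=2, col=1) -> (row=2, col=2) -> (row=2, col=3) -> (row=1, col=3) -> (row=0, col=3)

Answer: Shortest path length: 4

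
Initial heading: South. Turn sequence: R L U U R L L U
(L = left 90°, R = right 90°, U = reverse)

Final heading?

Start: South
  R (right (90° clockwise)) -> West
  L (left (90° counter-clockwise)) -> South
  U (U-turn (180°)) -> North
  U (U-turn (180°)) -> South
  R (right (90° clockwise)) -> West
  L (left (90° counter-clockwise)) -> South
  L (left (90° counter-clockwise)) -> East
  U (U-turn (180°)) -> West
Final: West

Answer: Final heading: West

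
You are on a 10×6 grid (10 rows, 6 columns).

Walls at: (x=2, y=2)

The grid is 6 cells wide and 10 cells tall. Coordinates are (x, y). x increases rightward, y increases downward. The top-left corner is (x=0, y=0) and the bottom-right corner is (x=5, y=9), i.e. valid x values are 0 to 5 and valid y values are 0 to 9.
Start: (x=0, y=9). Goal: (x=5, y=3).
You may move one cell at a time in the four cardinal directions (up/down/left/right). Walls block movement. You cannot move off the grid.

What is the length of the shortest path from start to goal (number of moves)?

Answer: Shortest path length: 11

Derivation:
BFS from (x=0, y=9) until reaching (x=5, y=3):
  Distance 0: (x=0, y=9)
  Distance 1: (x=0, y=8), (x=1, y=9)
  Distance 2: (x=0, y=7), (x=1, y=8), (x=2, y=9)
  Distance 3: (x=0, y=6), (x=1, y=7), (x=2, y=8), (x=3, y=9)
  Distance 4: (x=0, y=5), (x=1, y=6), (x=2, y=7), (x=3, y=8), (x=4, y=9)
  Distance 5: (x=0, y=4), (x=1, y=5), (x=2, y=6), (x=3, y=7), (x=4, y=8), (x=5, y=9)
  Distance 6: (x=0, y=3), (x=1, y=4), (x=2, y=5), (x=3, y=6), (x=4, y=7), (x=5, y=8)
  Distance 7: (x=0, y=2), (x=1, y=3), (x=2, y=4), (x=3, y=5), (x=4, y=6), (x=5, y=7)
  Distance 8: (x=0, y=1), (x=1, y=2), (x=2, y=3), (x=3, y=4), (x=4, y=5), (x=5, y=6)
  Distance 9: (x=0, y=0), (x=1, y=1), (x=3, y=3), (x=4, y=4), (x=5, y=5)
  Distance 10: (x=1, y=0), (x=2, y=1), (x=3, y=2), (x=4, y=3), (x=5, y=4)
  Distance 11: (x=2, y=0), (x=3, y=1), (x=4, y=2), (x=5, y=3)  <- goal reached here
One shortest path (11 moves): (x=0, y=9) -> (x=1, y=9) -> (x=2, y=9) -> (x=3, y=9) -> (x=4, y=9) -> (x=5, y=9) -> (x=5, y=8) -> (x=5, y=7) -> (x=5, y=6) -> (x=5, y=5) -> (x=5, y=4) -> (x=5, y=3)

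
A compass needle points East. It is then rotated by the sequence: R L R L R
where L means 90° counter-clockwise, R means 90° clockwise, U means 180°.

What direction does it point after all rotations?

Answer: Final heading: South

Derivation:
Start: East
  R (right (90° clockwise)) -> South
  L (left (90° counter-clockwise)) -> East
  R (right (90° clockwise)) -> South
  L (left (90° counter-clockwise)) -> East
  R (right (90° clockwise)) -> South
Final: South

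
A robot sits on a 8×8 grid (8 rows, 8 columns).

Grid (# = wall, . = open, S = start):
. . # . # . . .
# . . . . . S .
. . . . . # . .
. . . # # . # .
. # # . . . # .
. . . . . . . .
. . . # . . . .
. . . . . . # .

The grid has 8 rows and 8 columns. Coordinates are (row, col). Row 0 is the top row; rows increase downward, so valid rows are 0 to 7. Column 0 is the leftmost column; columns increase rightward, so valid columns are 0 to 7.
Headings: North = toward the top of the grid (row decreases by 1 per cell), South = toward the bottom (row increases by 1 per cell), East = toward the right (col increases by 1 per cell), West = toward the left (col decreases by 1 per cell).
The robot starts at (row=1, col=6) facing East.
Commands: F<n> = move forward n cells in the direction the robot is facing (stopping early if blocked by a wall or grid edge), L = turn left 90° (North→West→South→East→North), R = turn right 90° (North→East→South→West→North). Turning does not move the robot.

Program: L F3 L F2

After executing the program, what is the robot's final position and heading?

Answer: Final position: (row=0, col=5), facing West

Derivation:
Start: (row=1, col=6), facing East
  L: turn left, now facing North
  F3: move forward 1/3 (blocked), now at (row=0, col=6)
  L: turn left, now facing West
  F2: move forward 1/2 (blocked), now at (row=0, col=5)
Final: (row=0, col=5), facing West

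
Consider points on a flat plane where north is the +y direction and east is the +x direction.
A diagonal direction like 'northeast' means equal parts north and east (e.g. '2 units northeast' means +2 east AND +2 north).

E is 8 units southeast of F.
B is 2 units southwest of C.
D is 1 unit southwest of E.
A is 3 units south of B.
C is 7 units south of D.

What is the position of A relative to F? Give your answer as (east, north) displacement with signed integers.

Place F at the origin (east=0, north=0).
  E is 8 units southeast of F: delta (east=+8, north=-8); E at (east=8, north=-8).
  D is 1 unit southwest of E: delta (east=-1, north=-1); D at (east=7, north=-9).
  C is 7 units south of D: delta (east=+0, north=-7); C at (east=7, north=-16).
  B is 2 units southwest of C: delta (east=-2, north=-2); B at (east=5, north=-18).
  A is 3 units south of B: delta (east=+0, north=-3); A at (east=5, north=-21).
Therefore A relative to F: (east=5, north=-21).

Answer: A is at (east=5, north=-21) relative to F.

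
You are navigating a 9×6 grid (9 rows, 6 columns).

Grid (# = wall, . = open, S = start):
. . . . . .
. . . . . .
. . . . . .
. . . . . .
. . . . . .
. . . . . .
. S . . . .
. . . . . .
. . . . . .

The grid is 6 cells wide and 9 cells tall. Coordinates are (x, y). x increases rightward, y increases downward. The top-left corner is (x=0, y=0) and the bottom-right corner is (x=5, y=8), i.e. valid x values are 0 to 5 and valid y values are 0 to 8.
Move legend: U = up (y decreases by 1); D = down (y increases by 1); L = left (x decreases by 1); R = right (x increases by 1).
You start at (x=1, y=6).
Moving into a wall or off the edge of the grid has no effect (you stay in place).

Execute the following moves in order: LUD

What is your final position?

Answer: Final position: (x=0, y=6)

Derivation:
Start: (x=1, y=6)
  L (left): (x=1, y=6) -> (x=0, y=6)
  U (up): (x=0, y=6) -> (x=0, y=5)
  D (down): (x=0, y=5) -> (x=0, y=6)
Final: (x=0, y=6)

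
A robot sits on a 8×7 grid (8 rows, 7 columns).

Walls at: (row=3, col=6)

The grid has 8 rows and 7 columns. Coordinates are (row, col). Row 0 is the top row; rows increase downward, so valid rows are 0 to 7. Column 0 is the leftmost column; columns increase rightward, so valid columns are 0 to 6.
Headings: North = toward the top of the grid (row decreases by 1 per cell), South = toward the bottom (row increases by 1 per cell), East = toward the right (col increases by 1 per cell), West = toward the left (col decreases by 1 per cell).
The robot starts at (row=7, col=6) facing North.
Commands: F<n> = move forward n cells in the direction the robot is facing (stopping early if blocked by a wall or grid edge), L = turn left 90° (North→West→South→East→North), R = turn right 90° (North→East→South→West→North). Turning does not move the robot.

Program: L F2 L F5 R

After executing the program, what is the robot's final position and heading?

Answer: Final position: (row=7, col=4), facing West

Derivation:
Start: (row=7, col=6), facing North
  L: turn left, now facing West
  F2: move forward 2, now at (row=7, col=4)
  L: turn left, now facing South
  F5: move forward 0/5 (blocked), now at (row=7, col=4)
  R: turn right, now facing West
Final: (row=7, col=4), facing West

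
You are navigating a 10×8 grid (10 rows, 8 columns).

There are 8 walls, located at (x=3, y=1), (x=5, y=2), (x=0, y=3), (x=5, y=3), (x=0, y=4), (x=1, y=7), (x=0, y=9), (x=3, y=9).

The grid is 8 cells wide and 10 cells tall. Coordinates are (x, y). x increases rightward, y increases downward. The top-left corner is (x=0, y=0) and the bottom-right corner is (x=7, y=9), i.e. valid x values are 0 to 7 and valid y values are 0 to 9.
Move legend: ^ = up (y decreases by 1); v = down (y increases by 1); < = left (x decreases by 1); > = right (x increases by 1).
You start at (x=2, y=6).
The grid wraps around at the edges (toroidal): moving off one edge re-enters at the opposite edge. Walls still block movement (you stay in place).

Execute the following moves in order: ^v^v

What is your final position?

Start: (x=2, y=6)
  ^ (up): (x=2, y=6) -> (x=2, y=5)
  v (down): (x=2, y=5) -> (x=2, y=6)
  ^ (up): (x=2, y=6) -> (x=2, y=5)
  v (down): (x=2, y=5) -> (x=2, y=6)
Final: (x=2, y=6)

Answer: Final position: (x=2, y=6)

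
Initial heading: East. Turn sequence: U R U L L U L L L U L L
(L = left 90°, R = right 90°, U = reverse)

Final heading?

Start: East
  U (U-turn (180°)) -> West
  R (right (90° clockwise)) -> North
  U (U-turn (180°)) -> South
  L (left (90° counter-clockwise)) -> East
  L (left (90° counter-clockwise)) -> North
  U (U-turn (180°)) -> South
  L (left (90° counter-clockwise)) -> East
  L (left (90° counter-clockwise)) -> North
  L (left (90° counter-clockwise)) -> West
  U (U-turn (180°)) -> East
  L (left (90° counter-clockwise)) -> North
  L (left (90° counter-clockwise)) -> West
Final: West

Answer: Final heading: West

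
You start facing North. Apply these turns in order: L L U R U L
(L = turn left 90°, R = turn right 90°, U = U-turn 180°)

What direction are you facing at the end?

Start: North
  L (left (90° counter-clockwise)) -> West
  L (left (90° counter-clockwise)) -> South
  U (U-turn (180°)) -> North
  R (right (90° clockwise)) -> East
  U (U-turn (180°)) -> West
  L (left (90° counter-clockwise)) -> South
Final: South

Answer: Final heading: South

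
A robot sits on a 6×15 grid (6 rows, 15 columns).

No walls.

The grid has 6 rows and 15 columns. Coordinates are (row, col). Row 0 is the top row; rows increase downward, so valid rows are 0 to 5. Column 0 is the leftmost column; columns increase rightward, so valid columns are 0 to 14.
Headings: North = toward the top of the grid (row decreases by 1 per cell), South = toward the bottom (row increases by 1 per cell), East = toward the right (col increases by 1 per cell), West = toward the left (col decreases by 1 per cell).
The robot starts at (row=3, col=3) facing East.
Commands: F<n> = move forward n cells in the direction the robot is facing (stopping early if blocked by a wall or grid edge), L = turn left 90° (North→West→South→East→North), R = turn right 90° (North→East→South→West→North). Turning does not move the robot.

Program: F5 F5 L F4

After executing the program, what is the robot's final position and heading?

Answer: Final position: (row=0, col=13), facing North

Derivation:
Start: (row=3, col=3), facing East
  F5: move forward 5, now at (row=3, col=8)
  F5: move forward 5, now at (row=3, col=13)
  L: turn left, now facing North
  F4: move forward 3/4 (blocked), now at (row=0, col=13)
Final: (row=0, col=13), facing North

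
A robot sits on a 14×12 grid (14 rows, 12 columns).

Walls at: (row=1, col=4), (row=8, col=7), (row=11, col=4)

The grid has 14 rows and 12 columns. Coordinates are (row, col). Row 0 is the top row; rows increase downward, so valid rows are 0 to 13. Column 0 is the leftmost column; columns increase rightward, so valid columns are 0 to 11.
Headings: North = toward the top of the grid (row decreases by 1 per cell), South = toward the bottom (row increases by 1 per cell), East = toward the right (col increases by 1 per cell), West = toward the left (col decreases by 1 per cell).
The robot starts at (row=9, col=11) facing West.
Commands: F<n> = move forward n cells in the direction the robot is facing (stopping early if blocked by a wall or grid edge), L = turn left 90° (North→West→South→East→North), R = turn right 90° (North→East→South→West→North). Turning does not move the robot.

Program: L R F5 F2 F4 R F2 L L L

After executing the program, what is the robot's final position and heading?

Answer: Final position: (row=7, col=0), facing East

Derivation:
Start: (row=9, col=11), facing West
  L: turn left, now facing South
  R: turn right, now facing West
  F5: move forward 5, now at (row=9, col=6)
  F2: move forward 2, now at (row=9, col=4)
  F4: move forward 4, now at (row=9, col=0)
  R: turn right, now facing North
  F2: move forward 2, now at (row=7, col=0)
  L: turn left, now facing West
  L: turn left, now facing South
  L: turn left, now facing East
Final: (row=7, col=0), facing East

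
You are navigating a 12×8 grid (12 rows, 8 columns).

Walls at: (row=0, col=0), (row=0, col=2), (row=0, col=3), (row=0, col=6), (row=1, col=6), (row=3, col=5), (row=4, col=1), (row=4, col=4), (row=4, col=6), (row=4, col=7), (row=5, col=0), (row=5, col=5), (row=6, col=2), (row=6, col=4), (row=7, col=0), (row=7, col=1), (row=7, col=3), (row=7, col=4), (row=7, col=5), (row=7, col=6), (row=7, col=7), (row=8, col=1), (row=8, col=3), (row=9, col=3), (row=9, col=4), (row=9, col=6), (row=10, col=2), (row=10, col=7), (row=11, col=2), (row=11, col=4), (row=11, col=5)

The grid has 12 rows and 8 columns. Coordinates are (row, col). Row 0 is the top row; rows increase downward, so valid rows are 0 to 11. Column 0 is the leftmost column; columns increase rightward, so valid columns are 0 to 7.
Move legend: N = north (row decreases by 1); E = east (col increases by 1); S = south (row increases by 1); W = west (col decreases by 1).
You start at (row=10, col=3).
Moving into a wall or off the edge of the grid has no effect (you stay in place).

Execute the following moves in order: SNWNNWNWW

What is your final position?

Start: (row=10, col=3)
  S (south): (row=10, col=3) -> (row=11, col=3)
  N (north): (row=11, col=3) -> (row=10, col=3)
  W (west): blocked, stay at (row=10, col=3)
  N (north): blocked, stay at (row=10, col=3)
  N (north): blocked, stay at (row=10, col=3)
  W (west): blocked, stay at (row=10, col=3)
  N (north): blocked, stay at (row=10, col=3)
  W (west): blocked, stay at (row=10, col=3)
  W (west): blocked, stay at (row=10, col=3)
Final: (row=10, col=3)

Answer: Final position: (row=10, col=3)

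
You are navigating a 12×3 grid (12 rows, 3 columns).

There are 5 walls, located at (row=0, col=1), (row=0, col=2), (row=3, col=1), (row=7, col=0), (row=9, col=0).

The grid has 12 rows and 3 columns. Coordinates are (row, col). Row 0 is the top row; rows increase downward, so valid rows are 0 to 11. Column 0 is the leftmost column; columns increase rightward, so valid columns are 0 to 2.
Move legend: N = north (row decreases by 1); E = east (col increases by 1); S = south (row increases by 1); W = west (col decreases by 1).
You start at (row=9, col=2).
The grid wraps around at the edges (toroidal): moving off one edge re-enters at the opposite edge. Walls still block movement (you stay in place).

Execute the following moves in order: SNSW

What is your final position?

Answer: Final position: (row=10, col=1)

Derivation:
Start: (row=9, col=2)
  S (south): (row=9, col=2) -> (row=10, col=2)
  N (north): (row=10, col=2) -> (row=9, col=2)
  S (south): (row=9, col=2) -> (row=10, col=2)
  W (west): (row=10, col=2) -> (row=10, col=1)
Final: (row=10, col=1)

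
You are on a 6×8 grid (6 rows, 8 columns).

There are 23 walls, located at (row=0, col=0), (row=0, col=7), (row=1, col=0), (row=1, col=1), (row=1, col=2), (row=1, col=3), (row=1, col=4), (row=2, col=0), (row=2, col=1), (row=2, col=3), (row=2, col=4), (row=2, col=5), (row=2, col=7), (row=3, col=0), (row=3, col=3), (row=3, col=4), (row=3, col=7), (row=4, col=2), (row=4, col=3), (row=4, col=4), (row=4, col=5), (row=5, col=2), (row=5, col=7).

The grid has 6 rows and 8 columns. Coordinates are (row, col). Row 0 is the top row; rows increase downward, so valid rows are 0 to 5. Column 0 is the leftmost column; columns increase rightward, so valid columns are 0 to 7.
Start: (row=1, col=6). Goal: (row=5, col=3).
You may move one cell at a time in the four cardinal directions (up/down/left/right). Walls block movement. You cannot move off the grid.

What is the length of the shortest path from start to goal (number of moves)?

Answer: Shortest path length: 7

Derivation:
BFS from (row=1, col=6) until reaching (row=5, col=3):
  Distance 0: (row=1, col=6)
  Distance 1: (row=0, col=6), (row=1, col=5), (row=1, col=7), (row=2, col=6)
  Distance 2: (row=0, col=5), (row=3, col=6)
  Distance 3: (row=0, col=4), (row=3, col=5), (row=4, col=6)
  Distance 4: (row=0, col=3), (row=4, col=7), (row=5, col=6)
  Distance 5: (row=0, col=2), (row=5, col=5)
  Distance 6: (row=0, col=1), (row=5, col=4)
  Distance 7: (row=5, col=3)  <- goal reached here
One shortest path (7 moves): (row=1, col=6) -> (row=2, col=6) -> (row=3, col=6) -> (row=4, col=6) -> (row=5, col=6) -> (row=5, col=5) -> (row=5, col=4) -> (row=5, col=3)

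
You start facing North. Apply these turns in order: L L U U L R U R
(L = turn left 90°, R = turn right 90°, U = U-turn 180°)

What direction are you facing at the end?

Start: North
  L (left (90° counter-clockwise)) -> West
  L (left (90° counter-clockwise)) -> South
  U (U-turn (180°)) -> North
  U (U-turn (180°)) -> South
  L (left (90° counter-clockwise)) -> East
  R (right (90° clockwise)) -> South
  U (U-turn (180°)) -> North
  R (right (90° clockwise)) -> East
Final: East

Answer: Final heading: East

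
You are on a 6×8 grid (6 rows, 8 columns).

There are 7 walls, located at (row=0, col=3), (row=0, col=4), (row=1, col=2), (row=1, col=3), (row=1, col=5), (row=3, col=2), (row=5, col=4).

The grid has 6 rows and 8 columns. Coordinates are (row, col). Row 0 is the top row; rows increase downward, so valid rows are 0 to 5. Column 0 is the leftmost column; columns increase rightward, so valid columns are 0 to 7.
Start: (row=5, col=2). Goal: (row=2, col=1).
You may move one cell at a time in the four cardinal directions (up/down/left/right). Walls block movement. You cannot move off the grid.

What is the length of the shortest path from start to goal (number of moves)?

Answer: Shortest path length: 4

Derivation:
BFS from (row=5, col=2) until reaching (row=2, col=1):
  Distance 0: (row=5, col=2)
  Distance 1: (row=4, col=2), (row=5, col=1), (row=5, col=3)
  Distance 2: (row=4, col=1), (row=4, col=3), (row=5, col=0)
  Distance 3: (row=3, col=1), (row=3, col=3), (row=4, col=0), (row=4, col=4)
  Distance 4: (row=2, col=1), (row=2, col=3), (row=3, col=0), (row=3, col=4), (row=4, col=5)  <- goal reached here
One shortest path (4 moves): (row=5, col=2) -> (row=5, col=1) -> (row=4, col=1) -> (row=3, col=1) -> (row=2, col=1)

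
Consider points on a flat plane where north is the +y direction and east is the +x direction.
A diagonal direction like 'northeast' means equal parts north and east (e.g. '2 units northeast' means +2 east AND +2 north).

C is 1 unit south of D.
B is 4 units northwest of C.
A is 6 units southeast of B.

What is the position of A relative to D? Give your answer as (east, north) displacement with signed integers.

Answer: A is at (east=2, north=-3) relative to D.

Derivation:
Place D at the origin (east=0, north=0).
  C is 1 unit south of D: delta (east=+0, north=-1); C at (east=0, north=-1).
  B is 4 units northwest of C: delta (east=-4, north=+4); B at (east=-4, north=3).
  A is 6 units southeast of B: delta (east=+6, north=-6); A at (east=2, north=-3).
Therefore A relative to D: (east=2, north=-3).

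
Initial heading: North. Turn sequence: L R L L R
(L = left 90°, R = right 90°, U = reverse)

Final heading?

Start: North
  L (left (90° counter-clockwise)) -> West
  R (right (90° clockwise)) -> North
  L (left (90° counter-clockwise)) -> West
  L (left (90° counter-clockwise)) -> South
  R (right (90° clockwise)) -> West
Final: West

Answer: Final heading: West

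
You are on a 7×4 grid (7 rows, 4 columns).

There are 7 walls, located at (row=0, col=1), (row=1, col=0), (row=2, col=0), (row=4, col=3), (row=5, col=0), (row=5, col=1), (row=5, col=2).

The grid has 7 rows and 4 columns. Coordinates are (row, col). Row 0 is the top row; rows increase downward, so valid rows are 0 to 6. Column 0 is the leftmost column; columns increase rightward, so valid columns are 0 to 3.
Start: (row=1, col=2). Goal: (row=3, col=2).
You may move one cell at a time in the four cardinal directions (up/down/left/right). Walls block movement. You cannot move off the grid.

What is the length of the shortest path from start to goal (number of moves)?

BFS from (row=1, col=2) until reaching (row=3, col=2):
  Distance 0: (row=1, col=2)
  Distance 1: (row=0, col=2), (row=1, col=1), (row=1, col=3), (row=2, col=2)
  Distance 2: (row=0, col=3), (row=2, col=1), (row=2, col=3), (row=3, col=2)  <- goal reached here
One shortest path (2 moves): (row=1, col=2) -> (row=2, col=2) -> (row=3, col=2)

Answer: Shortest path length: 2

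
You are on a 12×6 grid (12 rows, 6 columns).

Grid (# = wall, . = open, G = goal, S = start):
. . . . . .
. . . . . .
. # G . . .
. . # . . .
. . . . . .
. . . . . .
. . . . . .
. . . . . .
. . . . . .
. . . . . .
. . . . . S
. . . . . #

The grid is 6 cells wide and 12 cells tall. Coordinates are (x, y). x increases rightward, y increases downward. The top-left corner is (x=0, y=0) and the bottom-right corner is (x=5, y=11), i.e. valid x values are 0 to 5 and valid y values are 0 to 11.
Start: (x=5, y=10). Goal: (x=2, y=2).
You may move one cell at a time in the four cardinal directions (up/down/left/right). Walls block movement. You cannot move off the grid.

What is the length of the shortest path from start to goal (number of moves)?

Answer: Shortest path length: 11

Derivation:
BFS from (x=5, y=10) until reaching (x=2, y=2):
  Distance 0: (x=5, y=10)
  Distance 1: (x=5, y=9), (x=4, y=10)
  Distance 2: (x=5, y=8), (x=4, y=9), (x=3, y=10), (x=4, y=11)
  Distance 3: (x=5, y=7), (x=4, y=8), (x=3, y=9), (x=2, y=10), (x=3, y=11)
  Distance 4: (x=5, y=6), (x=4, y=7), (x=3, y=8), (x=2, y=9), (x=1, y=10), (x=2, y=11)
  Distance 5: (x=5, y=5), (x=4, y=6), (x=3, y=7), (x=2, y=8), (x=1, y=9), (x=0, y=10), (x=1, y=11)
  Distance 6: (x=5, y=4), (x=4, y=5), (x=3, y=6), (x=2, y=7), (x=1, y=8), (x=0, y=9), (x=0, y=11)
  Distance 7: (x=5, y=3), (x=4, y=4), (x=3, y=5), (x=2, y=6), (x=1, y=7), (x=0, y=8)
  Distance 8: (x=5, y=2), (x=4, y=3), (x=3, y=4), (x=2, y=5), (x=1, y=6), (x=0, y=7)
  Distance 9: (x=5, y=1), (x=4, y=2), (x=3, y=3), (x=2, y=4), (x=1, y=5), (x=0, y=6)
  Distance 10: (x=5, y=0), (x=4, y=1), (x=3, y=2), (x=1, y=4), (x=0, y=5)
  Distance 11: (x=4, y=0), (x=3, y=1), (x=2, y=2), (x=1, y=3), (x=0, y=4)  <- goal reached here
One shortest path (11 moves): (x=5, y=10) -> (x=4, y=10) -> (x=3, y=10) -> (x=3, y=9) -> (x=3, y=8) -> (x=3, y=7) -> (x=3, y=6) -> (x=3, y=5) -> (x=3, y=4) -> (x=3, y=3) -> (x=3, y=2) -> (x=2, y=2)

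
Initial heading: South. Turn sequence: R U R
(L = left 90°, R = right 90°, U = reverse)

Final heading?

Start: South
  R (right (90° clockwise)) -> West
  U (U-turn (180°)) -> East
  R (right (90° clockwise)) -> South
Final: South

Answer: Final heading: South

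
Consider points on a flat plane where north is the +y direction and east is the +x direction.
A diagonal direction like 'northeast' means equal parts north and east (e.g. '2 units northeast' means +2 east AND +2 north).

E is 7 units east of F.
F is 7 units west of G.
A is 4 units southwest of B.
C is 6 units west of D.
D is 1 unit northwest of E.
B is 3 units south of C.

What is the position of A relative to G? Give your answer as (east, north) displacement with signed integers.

Place G at the origin (east=0, north=0).
  F is 7 units west of G: delta (east=-7, north=+0); F at (east=-7, north=0).
  E is 7 units east of F: delta (east=+7, north=+0); E at (east=0, north=0).
  D is 1 unit northwest of E: delta (east=-1, north=+1); D at (east=-1, north=1).
  C is 6 units west of D: delta (east=-6, north=+0); C at (east=-7, north=1).
  B is 3 units south of C: delta (east=+0, north=-3); B at (east=-7, north=-2).
  A is 4 units southwest of B: delta (east=-4, north=-4); A at (east=-11, north=-6).
Therefore A relative to G: (east=-11, north=-6).

Answer: A is at (east=-11, north=-6) relative to G.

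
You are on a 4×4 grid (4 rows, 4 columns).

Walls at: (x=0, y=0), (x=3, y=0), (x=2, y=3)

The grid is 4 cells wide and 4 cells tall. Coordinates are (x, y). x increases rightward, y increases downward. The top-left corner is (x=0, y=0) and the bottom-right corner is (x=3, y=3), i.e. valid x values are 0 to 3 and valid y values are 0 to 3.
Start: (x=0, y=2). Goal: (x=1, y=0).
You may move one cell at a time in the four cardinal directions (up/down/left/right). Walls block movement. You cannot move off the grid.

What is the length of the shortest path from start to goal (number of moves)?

BFS from (x=0, y=2) until reaching (x=1, y=0):
  Distance 0: (x=0, y=2)
  Distance 1: (x=0, y=1), (x=1, y=2), (x=0, y=3)
  Distance 2: (x=1, y=1), (x=2, y=2), (x=1, y=3)
  Distance 3: (x=1, y=0), (x=2, y=1), (x=3, y=2)  <- goal reached here
One shortest path (3 moves): (x=0, y=2) -> (x=1, y=2) -> (x=1, y=1) -> (x=1, y=0)

Answer: Shortest path length: 3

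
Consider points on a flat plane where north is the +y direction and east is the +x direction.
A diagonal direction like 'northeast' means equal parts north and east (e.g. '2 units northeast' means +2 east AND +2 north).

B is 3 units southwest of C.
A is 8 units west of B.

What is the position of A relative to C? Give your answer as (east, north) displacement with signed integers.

Answer: A is at (east=-11, north=-3) relative to C.

Derivation:
Place C at the origin (east=0, north=0).
  B is 3 units southwest of C: delta (east=-3, north=-3); B at (east=-3, north=-3).
  A is 8 units west of B: delta (east=-8, north=+0); A at (east=-11, north=-3).
Therefore A relative to C: (east=-11, north=-3).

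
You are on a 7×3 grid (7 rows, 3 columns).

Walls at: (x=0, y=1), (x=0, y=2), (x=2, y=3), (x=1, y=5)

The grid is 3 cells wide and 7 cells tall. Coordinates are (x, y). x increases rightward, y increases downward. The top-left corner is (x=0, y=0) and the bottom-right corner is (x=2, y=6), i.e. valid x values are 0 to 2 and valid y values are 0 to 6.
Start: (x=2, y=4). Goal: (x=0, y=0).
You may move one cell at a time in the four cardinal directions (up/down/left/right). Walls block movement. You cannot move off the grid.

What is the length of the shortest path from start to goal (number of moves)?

BFS from (x=2, y=4) until reaching (x=0, y=0):
  Distance 0: (x=2, y=4)
  Distance 1: (x=1, y=4), (x=2, y=5)
  Distance 2: (x=1, y=3), (x=0, y=4), (x=2, y=6)
  Distance 3: (x=1, y=2), (x=0, y=3), (x=0, y=5), (x=1, y=6)
  Distance 4: (x=1, y=1), (x=2, y=2), (x=0, y=6)
  Distance 5: (x=1, y=0), (x=2, y=1)
  Distance 6: (x=0, y=0), (x=2, y=0)  <- goal reached here
One shortest path (6 moves): (x=2, y=4) -> (x=1, y=4) -> (x=1, y=3) -> (x=1, y=2) -> (x=1, y=1) -> (x=1, y=0) -> (x=0, y=0)

Answer: Shortest path length: 6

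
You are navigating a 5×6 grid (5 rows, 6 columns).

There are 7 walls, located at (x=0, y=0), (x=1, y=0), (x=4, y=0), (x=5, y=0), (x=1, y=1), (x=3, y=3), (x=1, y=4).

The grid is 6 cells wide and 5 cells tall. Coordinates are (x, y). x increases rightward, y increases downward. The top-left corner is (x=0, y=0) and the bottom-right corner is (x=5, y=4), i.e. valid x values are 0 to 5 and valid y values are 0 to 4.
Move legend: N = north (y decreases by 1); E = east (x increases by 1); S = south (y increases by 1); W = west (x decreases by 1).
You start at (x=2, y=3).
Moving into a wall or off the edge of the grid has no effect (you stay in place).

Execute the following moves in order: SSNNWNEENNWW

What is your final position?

Start: (x=2, y=3)
  S (south): (x=2, y=3) -> (x=2, y=4)
  S (south): blocked, stay at (x=2, y=4)
  N (north): (x=2, y=4) -> (x=2, y=3)
  N (north): (x=2, y=3) -> (x=2, y=2)
  W (west): (x=2, y=2) -> (x=1, y=2)
  N (north): blocked, stay at (x=1, y=2)
  E (east): (x=1, y=2) -> (x=2, y=2)
  E (east): (x=2, y=2) -> (x=3, y=2)
  N (north): (x=3, y=2) -> (x=3, y=1)
  N (north): (x=3, y=1) -> (x=3, y=0)
  W (west): (x=3, y=0) -> (x=2, y=0)
  W (west): blocked, stay at (x=2, y=0)
Final: (x=2, y=0)

Answer: Final position: (x=2, y=0)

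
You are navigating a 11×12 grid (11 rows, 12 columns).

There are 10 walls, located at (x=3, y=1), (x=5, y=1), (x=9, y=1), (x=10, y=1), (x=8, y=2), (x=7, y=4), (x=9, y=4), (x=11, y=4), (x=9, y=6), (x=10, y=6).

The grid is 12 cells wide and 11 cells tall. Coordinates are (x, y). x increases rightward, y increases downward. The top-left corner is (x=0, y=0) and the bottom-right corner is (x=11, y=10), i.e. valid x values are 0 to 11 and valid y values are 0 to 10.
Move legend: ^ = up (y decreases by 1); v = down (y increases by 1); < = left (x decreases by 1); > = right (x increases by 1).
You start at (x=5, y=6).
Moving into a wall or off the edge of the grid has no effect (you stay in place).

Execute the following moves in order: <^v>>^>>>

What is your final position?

Answer: Final position: (x=9, y=5)

Derivation:
Start: (x=5, y=6)
  < (left): (x=5, y=6) -> (x=4, y=6)
  ^ (up): (x=4, y=6) -> (x=4, y=5)
  v (down): (x=4, y=5) -> (x=4, y=6)
  > (right): (x=4, y=6) -> (x=5, y=6)
  > (right): (x=5, y=6) -> (x=6, y=6)
  ^ (up): (x=6, y=6) -> (x=6, y=5)
  > (right): (x=6, y=5) -> (x=7, y=5)
  > (right): (x=7, y=5) -> (x=8, y=5)
  > (right): (x=8, y=5) -> (x=9, y=5)
Final: (x=9, y=5)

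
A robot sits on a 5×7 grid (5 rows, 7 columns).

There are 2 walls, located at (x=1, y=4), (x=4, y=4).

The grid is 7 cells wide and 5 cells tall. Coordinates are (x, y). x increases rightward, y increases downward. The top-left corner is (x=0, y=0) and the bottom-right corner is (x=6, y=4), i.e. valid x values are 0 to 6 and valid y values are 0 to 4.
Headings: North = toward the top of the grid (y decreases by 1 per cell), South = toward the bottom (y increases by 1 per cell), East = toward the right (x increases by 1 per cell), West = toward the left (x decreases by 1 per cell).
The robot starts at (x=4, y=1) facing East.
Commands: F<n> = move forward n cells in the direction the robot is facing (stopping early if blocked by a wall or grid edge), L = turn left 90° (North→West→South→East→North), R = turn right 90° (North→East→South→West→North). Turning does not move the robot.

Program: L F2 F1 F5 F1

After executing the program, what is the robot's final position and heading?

Answer: Final position: (x=4, y=0), facing North

Derivation:
Start: (x=4, y=1), facing East
  L: turn left, now facing North
  F2: move forward 1/2 (blocked), now at (x=4, y=0)
  F1: move forward 0/1 (blocked), now at (x=4, y=0)
  F5: move forward 0/5 (blocked), now at (x=4, y=0)
  F1: move forward 0/1 (blocked), now at (x=4, y=0)
Final: (x=4, y=0), facing North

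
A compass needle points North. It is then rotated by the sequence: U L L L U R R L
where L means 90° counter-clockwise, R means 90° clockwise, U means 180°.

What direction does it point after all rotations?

Answer: Final heading: South

Derivation:
Start: North
  U (U-turn (180°)) -> South
  L (left (90° counter-clockwise)) -> East
  L (left (90° counter-clockwise)) -> North
  L (left (90° counter-clockwise)) -> West
  U (U-turn (180°)) -> East
  R (right (90° clockwise)) -> South
  R (right (90° clockwise)) -> West
  L (left (90° counter-clockwise)) -> South
Final: South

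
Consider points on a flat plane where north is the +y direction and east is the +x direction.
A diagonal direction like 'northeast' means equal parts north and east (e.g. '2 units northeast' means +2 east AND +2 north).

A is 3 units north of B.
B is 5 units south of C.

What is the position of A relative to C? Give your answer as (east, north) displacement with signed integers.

Place C at the origin (east=0, north=0).
  B is 5 units south of C: delta (east=+0, north=-5); B at (east=0, north=-5).
  A is 3 units north of B: delta (east=+0, north=+3); A at (east=0, north=-2).
Therefore A relative to C: (east=0, north=-2).

Answer: A is at (east=0, north=-2) relative to C.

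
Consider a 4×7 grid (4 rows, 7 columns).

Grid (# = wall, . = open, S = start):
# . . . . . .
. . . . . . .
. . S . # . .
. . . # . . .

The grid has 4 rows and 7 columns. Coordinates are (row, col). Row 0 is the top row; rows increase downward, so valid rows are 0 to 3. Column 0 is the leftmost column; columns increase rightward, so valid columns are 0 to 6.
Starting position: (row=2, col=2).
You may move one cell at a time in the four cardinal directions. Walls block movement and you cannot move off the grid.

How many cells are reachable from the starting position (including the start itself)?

BFS flood-fill from (row=2, col=2):
  Distance 0: (row=2, col=2)
  Distance 1: (row=1, col=2), (row=2, col=1), (row=2, col=3), (row=3, col=2)
  Distance 2: (row=0, col=2), (row=1, col=1), (row=1, col=3), (row=2, col=0), (row=3, col=1)
  Distance 3: (row=0, col=1), (row=0, col=3), (row=1, col=0), (row=1, col=4), (row=3, col=0)
  Distance 4: (row=0, col=4), (row=1, col=5)
  Distance 5: (row=0, col=5), (row=1, col=6), (row=2, col=5)
  Distance 6: (row=0, col=6), (row=2, col=6), (row=3, col=5)
  Distance 7: (row=3, col=4), (row=3, col=6)
Total reachable: 25 (grid has 25 open cells total)

Answer: Reachable cells: 25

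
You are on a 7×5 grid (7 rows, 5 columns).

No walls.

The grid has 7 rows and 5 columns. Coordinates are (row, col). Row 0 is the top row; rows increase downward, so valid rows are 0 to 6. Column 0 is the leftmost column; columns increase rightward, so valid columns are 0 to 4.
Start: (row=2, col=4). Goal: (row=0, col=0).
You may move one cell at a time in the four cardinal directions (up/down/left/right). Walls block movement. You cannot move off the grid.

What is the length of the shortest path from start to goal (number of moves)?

BFS from (row=2, col=4) until reaching (row=0, col=0):
  Distance 0: (row=2, col=4)
  Distance 1: (row=1, col=4), (row=2, col=3), (row=3, col=4)
  Distance 2: (row=0, col=4), (row=1, col=3), (row=2, col=2), (row=3, col=3), (row=4, col=4)
  Distance 3: (row=0, col=3), (row=1, col=2), (row=2, col=1), (row=3, col=2), (row=4, col=3), (row=5, col=4)
  Distance 4: (row=0, col=2), (row=1, col=1), (row=2, col=0), (row=3, col=1), (row=4, col=2), (row=5, col=3), (row=6, col=4)
  Distance 5: (row=0, col=1), (row=1, col=0), (row=3, col=0), (row=4, col=1), (row=5, col=2), (row=6, col=3)
  Distance 6: (row=0, col=0), (row=4, col=0), (row=5, col=1), (row=6, col=2)  <- goal reached here
One shortest path (6 moves): (row=2, col=4) -> (row=2, col=3) -> (row=2, col=2) -> (row=2, col=1) -> (row=2, col=0) -> (row=1, col=0) -> (row=0, col=0)

Answer: Shortest path length: 6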